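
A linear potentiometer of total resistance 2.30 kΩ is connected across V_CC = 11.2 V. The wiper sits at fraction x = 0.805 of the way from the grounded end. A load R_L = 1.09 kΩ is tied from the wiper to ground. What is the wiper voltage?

The pot divides into 0.4485 kΩ above the wiper and 1.851 kΩ below.
Lower segment in parallel with the load: 1.851 ‖ 1.09 = 0.6861 kΩ.
Then V_out = V_CC · 0.6861/(0.4485 + 0.6861) = 6.773 V.

V_out ≈ 6.77 V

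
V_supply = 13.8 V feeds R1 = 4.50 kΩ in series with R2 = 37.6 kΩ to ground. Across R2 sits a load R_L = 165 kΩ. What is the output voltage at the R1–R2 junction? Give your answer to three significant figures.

V_out ≈ 12.0 V

The load sits in parallel with R2, giving an effective lower resistance R2' = R2·R_L/(R2+R_L) = 30.62 kΩ.
Voltage divider with the loaded lower leg: V_out = 13.8 × 30.62/(4.50 + 30.62) = 13.8 × 0.8719 = 12.03 V.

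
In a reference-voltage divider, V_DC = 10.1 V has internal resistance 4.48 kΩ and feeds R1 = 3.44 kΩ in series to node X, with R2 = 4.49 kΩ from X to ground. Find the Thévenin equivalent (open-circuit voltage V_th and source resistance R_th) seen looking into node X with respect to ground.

V_th ≈ 3.65 V, R_th ≈ 2.87 kΩ

R1' = 4.48 + 3.44 = 7.920 kΩ (source resistance + R1).
Open-circuit (no load on X): V_th = V_DC · R2/(R1' + R2) = 10.1 × 4.49/(7.920 + 4.49) = 3.654 V.
Zeroing V_DC shorts the top of R1' to ground, so R_th = R1' ‖ R2 = 2.865 kΩ.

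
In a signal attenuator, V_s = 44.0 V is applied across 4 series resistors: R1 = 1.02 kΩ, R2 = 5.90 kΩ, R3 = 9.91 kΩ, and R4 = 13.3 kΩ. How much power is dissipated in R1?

P ≈ 2.18 mW

The common current is I = 44.0/30.13 = 1.460 mA.
P = I²R = 2.133 × 1.02 = 2.175 mW.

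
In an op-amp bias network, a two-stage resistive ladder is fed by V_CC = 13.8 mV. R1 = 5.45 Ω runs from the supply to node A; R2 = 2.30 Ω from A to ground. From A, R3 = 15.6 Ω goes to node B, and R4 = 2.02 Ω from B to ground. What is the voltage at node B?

The second stage (R3 + R4 = 17.62 Ω) loads node A in parallel with R2.
R2 ‖ (R3+R4) = 2.034 Ω.
First divider: V_A = V_CC · 2.034/(5.45 + 2.034) = 3.751 mV.
V_B = V_A × 0.1146 = 0.4300 mV.

V_B ≈ 0.430 mV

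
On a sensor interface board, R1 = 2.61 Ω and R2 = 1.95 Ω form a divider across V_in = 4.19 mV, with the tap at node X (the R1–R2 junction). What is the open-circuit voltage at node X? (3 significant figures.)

V_th ≈ 1.79 mV

V_th is the unloaded tap voltage: V_in · R2/(R1+R2) = 4.19 × 0.4276 = 1.792 mV.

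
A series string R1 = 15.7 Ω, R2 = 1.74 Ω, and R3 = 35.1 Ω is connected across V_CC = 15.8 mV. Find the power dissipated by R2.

P ≈ 0.157 µW

The common current is I = 15.8/52.54 = 0.3007 mA.
P = I²R = 0.09043 × 1.74 = 0.1574 µW.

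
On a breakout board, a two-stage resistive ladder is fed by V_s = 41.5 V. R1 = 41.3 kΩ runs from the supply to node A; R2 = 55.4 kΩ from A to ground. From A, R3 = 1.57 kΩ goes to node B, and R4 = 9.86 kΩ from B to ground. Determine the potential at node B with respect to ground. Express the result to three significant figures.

Looking into the second stage from A: R3 + R4 = 11.43 kΩ appears in parallel with R2.
R2 ‖ (R3+R4) = 9.475 kΩ.
V_A = 41.5 × 9.475/(41.3 + 9.475) = 7.744 V.
Stage 2 is unloaded, so V_B = V_A · R4/(R3+R4) = 7.744 × 9.86/11.43 = 6.681 V.

V_B ≈ 6.68 V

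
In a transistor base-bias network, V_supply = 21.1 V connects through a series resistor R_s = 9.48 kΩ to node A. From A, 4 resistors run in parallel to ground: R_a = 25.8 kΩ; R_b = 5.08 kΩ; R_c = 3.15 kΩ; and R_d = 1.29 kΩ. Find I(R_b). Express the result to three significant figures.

Parallel bank: R_p = 1/(1/25.8 + 1/5.08 + 1/3.15 + 1/1.29) = 0.7529 kΩ.
V_A = 21.1 × 0.7529/10.23 = 1.552 V.
Branch current I = V_A/R_b = 1.552/5.08 = 0.3056 mA.

I ≈ 0.306 mA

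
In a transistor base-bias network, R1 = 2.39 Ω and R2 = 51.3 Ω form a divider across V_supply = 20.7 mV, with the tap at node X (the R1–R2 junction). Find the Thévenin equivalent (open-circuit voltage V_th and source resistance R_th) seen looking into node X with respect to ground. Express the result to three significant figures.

Open-circuit (no load on X): V_th = V_supply · R2/(R1 + R2) = 20.7 × 51.3/(2.390 + 51.3) = 19.78 mV.
Looking into X with the source shorted: R_th = R1·R2/(R1+R2) = 2.390 × 51.3/53.69 = 2.284 Ω.

V_th ≈ 19.8 mV, R_th ≈ 2.28 Ω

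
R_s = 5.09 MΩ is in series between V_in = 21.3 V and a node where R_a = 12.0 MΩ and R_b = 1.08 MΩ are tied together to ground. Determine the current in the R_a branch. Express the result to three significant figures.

I ≈ 0.289 µA

Combine the parallel branches: R_p = (1/12.0 + 1/1.08)⁻¹ = 0.9908 MΩ.
Node voltage V_A = V_in · R_p/(R_s + R_p) = 21.3 × 0.1629 = 3.471 V.
Branch current I = V_A/R_a = 3.471/12.0 = 0.2892 µA.
(Equivalently: I_total = 3.503 µA, then current-divider fraction G_k/ΣG = 0.08257.)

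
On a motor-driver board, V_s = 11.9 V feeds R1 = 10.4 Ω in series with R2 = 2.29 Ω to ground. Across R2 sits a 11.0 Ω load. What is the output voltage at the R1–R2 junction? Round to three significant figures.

V_out ≈ 1.83 V

The load sits in parallel with R2, giving an effective lower resistance R2' = R2·R_L/(R2+R_L) = 1.895 Ω.
Now apply the divider: V_out = 11.9 × 0.1542 = 1.834 V.
(Unloaded it would be 2.15 V; the load pulls it down.)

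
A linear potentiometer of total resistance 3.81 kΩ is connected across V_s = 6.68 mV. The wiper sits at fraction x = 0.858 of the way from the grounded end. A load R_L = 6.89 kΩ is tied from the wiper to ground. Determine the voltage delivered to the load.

Lower segment x·R_p = 3.269 kΩ; upper segment (1−x)·R_p = 0.5410 kΩ.
R_L loads the lower segment: effective lower R = 2.217 kΩ.
Loaded-divider output: V_out = 6.68 × 0.8038 = 5.370 mV.
(Unloaded: V_out = x·V_s = 5.73 mV.)

V_out ≈ 5.37 mV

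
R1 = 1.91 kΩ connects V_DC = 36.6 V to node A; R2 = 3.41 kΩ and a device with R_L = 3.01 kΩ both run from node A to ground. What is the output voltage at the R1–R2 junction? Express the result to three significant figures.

First combine the lower leg with the load: R2 ‖ R_L = 1.599 kΩ.
Voltage divider with the loaded lower leg: V_out = 36.6 × 1.599/(1.91 + 1.599) = 36.6 × 0.4556 = 16.68 V.

V_out ≈ 16.7 V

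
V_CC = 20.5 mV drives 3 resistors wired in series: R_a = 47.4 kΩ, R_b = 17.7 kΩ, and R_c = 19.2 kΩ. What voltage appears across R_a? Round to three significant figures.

V ≈ 11.5 mV

ΣR = 47.4 + 17.7 + 19.2 = 84.30 kΩ.
Voltage divider: V = V_CC · (47.40 / 84.30) = 20.5 × 0.5623 = 11.53 mV.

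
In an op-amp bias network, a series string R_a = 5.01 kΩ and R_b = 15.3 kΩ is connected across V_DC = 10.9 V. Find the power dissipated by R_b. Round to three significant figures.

P ≈ 4.41 mW

ΣR = 20.31 kΩ → I = 10.9/20.31 = 0.5367 mA.
P(R_b) = I²·R_b = (0.5367)² × 15.3 = 4.407 mW.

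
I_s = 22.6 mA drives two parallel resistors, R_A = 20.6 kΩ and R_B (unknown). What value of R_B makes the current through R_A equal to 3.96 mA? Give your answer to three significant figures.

Two-branch current divider: I_A = I_s · R_B/(R_A + R_B).
With f = 0.1752, R_B = R_A · f/(1−f) = 20.6 × 0.2124 = 4.376 kΩ.

R_B ≈ 4.38 kΩ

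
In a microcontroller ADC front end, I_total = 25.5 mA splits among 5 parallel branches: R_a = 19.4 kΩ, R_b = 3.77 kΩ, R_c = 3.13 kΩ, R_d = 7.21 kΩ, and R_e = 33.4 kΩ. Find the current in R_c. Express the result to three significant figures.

I ≈ 10.1 mA

Total conductance ΣG = 1/19.4 + 1/3.77 + 1/3.13 + 1/7.21 + 1/33.4 = 0.8049 (units of 1/kΩ).
R_c takes the fraction G_k/ΣG = 0.3195/0.8049 = 0.3969, so I = 25.5 × 0.3969 = 10.12 mA.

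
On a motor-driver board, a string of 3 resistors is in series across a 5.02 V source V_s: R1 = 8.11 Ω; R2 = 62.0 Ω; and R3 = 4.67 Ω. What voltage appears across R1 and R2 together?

V ≈ 4.71 V

Series total: ΣR = 8.11 + 62.0 + 4.67 = 74.78 Ω.
R_{R1..R2} = 8.11 + 62.0 = 70.11 Ω.
By the voltage-divider rule, V = 5.02 × 70.11/74.78 = 4.707 V.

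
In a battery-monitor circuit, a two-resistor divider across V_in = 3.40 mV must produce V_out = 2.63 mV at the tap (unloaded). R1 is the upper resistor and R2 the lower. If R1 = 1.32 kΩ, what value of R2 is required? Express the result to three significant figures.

The divider ratio is R2/(R1+R2) = 2.63/3.40 = 0.7735.
R2 = R1 · 0.7735/(1 − 0.7735) = 4.509 kΩ.

R2 ≈ 4.51 kΩ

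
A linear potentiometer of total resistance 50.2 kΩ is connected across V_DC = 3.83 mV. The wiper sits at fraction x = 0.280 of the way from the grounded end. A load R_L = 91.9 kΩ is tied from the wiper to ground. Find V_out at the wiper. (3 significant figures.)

V_out ≈ 0.966 mV

Lower segment x·R_p = 14.06 kΩ; upper segment (1−x)·R_p = 36.14 kΩ.
(x·R_p) ‖ R_L = 12.19 kΩ.
V_out = 3.83 × 12.19/(36.14 + 12.19) = 0.9660 mV.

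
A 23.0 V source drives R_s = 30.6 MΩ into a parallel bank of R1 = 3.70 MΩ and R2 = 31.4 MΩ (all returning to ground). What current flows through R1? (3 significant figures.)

I ≈ 0.607 µA

Equivalent of the parallel group: R_p = 3.310 MΩ.
V_A by voltage divider: V_A = 23.0 × 3.310/(30.6 + 3.310) = 2.245 V.
Branch current I = V_A/R1 = 2.245/3.70 = 0.6068 µA.
(Equivalently: I_total = 0.6783 µA, then current-divider fraction G_k/ΣG = 0.8946.)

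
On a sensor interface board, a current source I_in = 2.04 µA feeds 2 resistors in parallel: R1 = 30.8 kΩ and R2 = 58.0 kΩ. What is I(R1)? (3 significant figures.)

With just two branches, the current splits inversely with resistance.
I(R1) = 2.04 × 58.0/(30.8 + 58.0) = 2.04 × 0.6532 = 1.332 µA.

I ≈ 1.33 µA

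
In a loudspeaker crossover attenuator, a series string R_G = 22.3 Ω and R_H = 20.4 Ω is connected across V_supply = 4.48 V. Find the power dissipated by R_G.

P ≈ 0.245 W

ΣR = 42.70 Ω → I = 4.48/42.70 = 0.1049 A.
P(R_G) = I²·R_G = (0.1049)² × 22.3 = 0.2455 W.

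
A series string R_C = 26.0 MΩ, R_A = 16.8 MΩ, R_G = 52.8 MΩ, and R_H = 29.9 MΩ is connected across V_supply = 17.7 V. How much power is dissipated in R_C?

P ≈ 0.517 µW

Series current I = V_supply/ΣR = 17.7/125.5 = 0.1410 µA.
V(R_C) = I·R = 3.667 V; P = V·I = 3.667 × 0.1410 = 0.5172 µW.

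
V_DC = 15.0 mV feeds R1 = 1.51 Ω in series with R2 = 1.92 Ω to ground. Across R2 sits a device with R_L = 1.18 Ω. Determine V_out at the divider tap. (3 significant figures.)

The load sits in parallel with R2, giving an effective lower resistance R2' = R2·R_L/(R2+R_L) = 0.7308 Ω.
Now apply the divider: V_out = 15.0 × 0.3261 = 4.892 mV.

V_out ≈ 4.89 mV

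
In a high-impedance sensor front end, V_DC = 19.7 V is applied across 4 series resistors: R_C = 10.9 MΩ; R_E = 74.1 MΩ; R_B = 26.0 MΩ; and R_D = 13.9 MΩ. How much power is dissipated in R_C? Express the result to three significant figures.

P ≈ 0.271 µW

ΣR = 124.9 MΩ → I = 19.7/124.9 = 0.1577 µA.
P = I²R = 0.02488 × 10.9 = 0.2712 µW.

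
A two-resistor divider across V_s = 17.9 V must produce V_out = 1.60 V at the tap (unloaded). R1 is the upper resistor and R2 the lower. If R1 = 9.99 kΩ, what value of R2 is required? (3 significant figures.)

R2 ≈ 0.981 kΩ

V_out/V_s = R2/(R1+R2) = 0.08939.
Rearranging, R2 = R1·k/(1−k) = 9.99 × 0.09816 = 0.9806 kΩ.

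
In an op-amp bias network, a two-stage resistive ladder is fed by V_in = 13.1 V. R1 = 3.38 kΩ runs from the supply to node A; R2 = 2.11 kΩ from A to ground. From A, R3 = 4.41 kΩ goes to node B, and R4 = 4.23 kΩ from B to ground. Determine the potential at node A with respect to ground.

Looking into the second stage from A: R3 + R4 = 8.640 kΩ appears in parallel with R2.
R2 ‖ (R3+R4) = 1.696 kΩ.
V_A = 13.1 × 1.696/(3.38 + 1.696) = 4.377 V.

V_A ≈ 4.38 V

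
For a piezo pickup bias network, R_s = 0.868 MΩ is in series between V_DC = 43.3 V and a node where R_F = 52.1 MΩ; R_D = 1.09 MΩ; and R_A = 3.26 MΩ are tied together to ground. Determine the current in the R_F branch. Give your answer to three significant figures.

Equivalent of the parallel group: R_p = 0.8043 MΩ.
V_A by voltage divider: V_A = 43.3 × 0.8043/(0.868 + 0.8043) = 20.82 V.
Branch current I = V_A/R_F = 20.82/52.1 = 0.3997 µA.

I ≈ 0.400 µA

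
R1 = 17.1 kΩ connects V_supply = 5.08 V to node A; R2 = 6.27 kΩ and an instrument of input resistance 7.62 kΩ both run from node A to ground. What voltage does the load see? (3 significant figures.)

The load sits in parallel with R2, giving an effective lower resistance R2' = R2·R_L/(R2+R_L) = 3.440 kΩ.
Now apply the divider: V_out = 5.08 × 0.1675 = 0.8507 V.

V_out ≈ 0.851 V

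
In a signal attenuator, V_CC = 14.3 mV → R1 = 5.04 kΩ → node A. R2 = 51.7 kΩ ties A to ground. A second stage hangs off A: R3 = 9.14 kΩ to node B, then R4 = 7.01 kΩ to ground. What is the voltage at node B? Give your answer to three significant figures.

The second stage (R3 + R4 = 16.15 kΩ) loads node A in parallel with R2.
R2 ‖ (R3+R4) = 12.31 kΩ.
V_A = 14.3 × 12.31/(5.04 + 12.31) = 10.15 mV.
V_B = V_A × 0.4341 = 4.404 mV.

V_B ≈ 4.40 mV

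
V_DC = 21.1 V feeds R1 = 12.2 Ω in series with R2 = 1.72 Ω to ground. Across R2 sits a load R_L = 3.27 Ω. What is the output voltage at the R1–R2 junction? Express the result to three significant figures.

V_out ≈ 1.78 V

The load sits in parallel with R2, giving an effective lower resistance R2' = R2·R_L/(R2+R_L) = 1.127 Ω.
Then V_out = V_DC · R2'/(R1 + R2') = 21.1 × 1.127/13.33 = 1.785 V.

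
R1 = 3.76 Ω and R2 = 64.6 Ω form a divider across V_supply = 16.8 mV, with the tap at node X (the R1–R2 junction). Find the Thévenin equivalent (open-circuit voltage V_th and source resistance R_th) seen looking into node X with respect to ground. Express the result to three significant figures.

V_th ≈ 15.9 mV, R_th ≈ 3.55 Ω

Open-circuit (no load on X): V_th = V_supply · R2/(R1 + R2) = 16.8 × 64.6/(3.760 + 64.6) = 15.88 mV.
With V_supply suppressed (replaced by a short), R_th = R1 ‖ R2 = (3.760 × 64.6)/(3.760 + 64.6) = 3.553 Ω.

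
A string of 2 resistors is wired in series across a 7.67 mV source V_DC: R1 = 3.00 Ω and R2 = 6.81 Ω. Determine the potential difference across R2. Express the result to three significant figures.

V ≈ 5.32 mV

Series total: ΣR = 3.00 + 6.81 = 9.810 Ω.
V = V_DC · R/ΣR = 7.67 × 0.6942 = 5.324 mV.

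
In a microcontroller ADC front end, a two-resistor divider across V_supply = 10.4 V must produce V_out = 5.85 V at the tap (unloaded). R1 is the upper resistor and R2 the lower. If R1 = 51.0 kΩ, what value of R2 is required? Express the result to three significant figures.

Required fraction k = V_out/V_supply = 0.5625.
Rearranging, R2 = R1·k/(1−k) = 51.0 × 1.286 = 65.57 kΩ.

R2 ≈ 65.6 kΩ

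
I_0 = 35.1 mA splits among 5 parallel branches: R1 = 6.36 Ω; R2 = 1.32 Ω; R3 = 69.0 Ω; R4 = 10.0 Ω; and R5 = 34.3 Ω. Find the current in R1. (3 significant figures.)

ΣG = 1/6.36 + 1/1.32 + 1/69.0 + 1/10.0 + 1/34.3 = 1.058.
By the current-divider rule, I = I_0 · G_k/ΣG = 35.1 × 0.1485 = 5.214 mA.

I ≈ 5.21 mA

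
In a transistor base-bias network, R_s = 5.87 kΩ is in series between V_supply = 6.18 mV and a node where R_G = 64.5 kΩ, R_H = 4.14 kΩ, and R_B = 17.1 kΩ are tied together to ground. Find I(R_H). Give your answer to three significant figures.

Equivalent of the parallel group: R_p = 3.169 kΩ.
Node voltage V_A = V_supply · R_p/(R_s + R_p) = 6.18 × 0.3506 = 2.167 mV.
Branch current I = V_A/R_H = 2.167/4.14 = 0.5234 µA.

I ≈ 0.523 µA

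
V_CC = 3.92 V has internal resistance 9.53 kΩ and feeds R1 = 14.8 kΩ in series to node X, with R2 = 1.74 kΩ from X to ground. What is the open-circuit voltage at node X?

R1' = 9.53 + 14.8 = 24.33 kΩ (source resistance + R1).
With X open, the divider is unloaded: V_th = 3.92 × 1.74/26.07 = 0.2616 V.

V_th ≈ 0.262 V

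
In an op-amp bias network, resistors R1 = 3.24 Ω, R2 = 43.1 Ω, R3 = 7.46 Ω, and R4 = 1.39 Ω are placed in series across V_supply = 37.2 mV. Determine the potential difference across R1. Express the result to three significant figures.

V ≈ 2.18 mV

Series total: ΣR = 3.24 + 43.1 + 7.46 + 1.39 = 55.19 Ω.
Voltage divider: V = V_supply · (3.240 / 55.19) = 37.2 × 0.05871 = 2.184 mV.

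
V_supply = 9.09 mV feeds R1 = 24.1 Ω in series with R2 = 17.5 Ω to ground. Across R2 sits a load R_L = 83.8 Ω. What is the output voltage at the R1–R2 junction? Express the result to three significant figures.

R2 ‖ R_L = (17.5 × 83.8)/(17.5 + 83.8) = 14.48 Ω.
Then V_out = V_supply · R2'/(R1 + R2') = 9.09 × 14.48/38.58 = 3.411 mV.

V_out ≈ 3.41 mV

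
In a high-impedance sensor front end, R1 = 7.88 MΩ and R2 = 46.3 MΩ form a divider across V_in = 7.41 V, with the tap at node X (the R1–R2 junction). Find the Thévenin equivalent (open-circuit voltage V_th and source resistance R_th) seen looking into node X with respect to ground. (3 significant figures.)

With X open, the divider is unloaded: V_th = 7.41 × 46.3/54.18 = 6.332 V.
Looking into X with the source shorted: R_th = R1·R2/(R1+R2) = 7.880 × 46.3/54.18 = 6.734 MΩ.

V_th ≈ 6.33 V, R_th ≈ 6.73 MΩ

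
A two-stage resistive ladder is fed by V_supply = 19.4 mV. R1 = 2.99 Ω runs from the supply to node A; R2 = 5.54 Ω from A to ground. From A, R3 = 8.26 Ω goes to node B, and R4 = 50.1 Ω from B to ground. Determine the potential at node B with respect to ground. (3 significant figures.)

V_B ≈ 10.5 mV

Looking into the second stage from A: R3 + R4 = 58.36 Ω appears in parallel with R2.
R2 ‖ (R3+R4) = 5.060 Ω.
First divider: V_A = V_supply · 5.060/(2.99 + 5.060) = 12.19 mV.
V_B = V_A × 0.8585 = 10.47 mV.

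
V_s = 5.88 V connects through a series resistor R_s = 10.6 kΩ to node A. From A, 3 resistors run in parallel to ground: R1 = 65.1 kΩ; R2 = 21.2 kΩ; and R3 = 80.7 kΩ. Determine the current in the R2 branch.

Parallel bank: R_p = 1/(1/65.1 + 1/21.2 + 1/80.7) = 13.35 kΩ.
Node voltage V_A = V_s · R_p/(R_s + R_p) = 5.88 × 0.5574 = 3.277 V.
Branch current I = V_A/R2 = 3.277/21.2 = 0.1546 mA.
(Check via current divider: I_total = 0.2455 mA; share G_k/ΣG = 0.6296 → same result.)

I ≈ 0.155 mA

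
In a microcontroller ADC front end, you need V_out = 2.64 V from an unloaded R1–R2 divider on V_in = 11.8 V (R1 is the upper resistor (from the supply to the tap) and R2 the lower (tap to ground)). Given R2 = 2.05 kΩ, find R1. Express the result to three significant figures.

R1 ≈ 7.11 kΩ

V_out/V_in = R2/(R1+R2) = 0.2237.
So R1 = R2 · (V_in/V_out − 1) = 2.05 × (11.8/2.64 − 1) = 2.05 × 3.470 = 7.113 kΩ.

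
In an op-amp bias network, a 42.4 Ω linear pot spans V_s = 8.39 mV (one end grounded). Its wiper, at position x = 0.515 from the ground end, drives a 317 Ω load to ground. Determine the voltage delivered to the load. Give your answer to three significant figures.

V_out ≈ 4.18 mV

The pot divides into 20.56 Ω above the wiper and 21.84 Ω below.
R_L loads the lower segment: effective lower R = 20.43 Ω.
Loaded-divider output: V_out = 8.39 × 0.4984 = 4.181 mV.
(Unloaded: V_out = x·V_s = 4.32 mV.)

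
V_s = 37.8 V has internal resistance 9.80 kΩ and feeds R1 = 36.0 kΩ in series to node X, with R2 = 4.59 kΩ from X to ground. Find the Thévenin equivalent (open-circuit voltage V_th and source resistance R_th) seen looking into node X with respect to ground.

V_th ≈ 3.44 V, R_th ≈ 4.17 kΩ

R1' = 9.80 + 36.0 = 45.80 kΩ (source resistance + R1).
Open-circuit (no load on X): V_th = V_s · R2/(R1' + R2) = 37.8 × 4.59/(45.80 + 4.59) = 3.443 V.
With V_s suppressed (replaced by a short), R_th = R1' ‖ R2 = (45.80 × 4.59)/(45.80 + 4.59) = 4.172 kΩ.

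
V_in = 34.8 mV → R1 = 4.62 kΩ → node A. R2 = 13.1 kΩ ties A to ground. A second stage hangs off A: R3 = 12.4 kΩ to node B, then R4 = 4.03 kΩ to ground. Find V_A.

The second stage (R3 + R4 = 16.43 kΩ) loads node A in parallel with R2.
R2 ‖ (R3+R4) = 7.289 kΩ.
V_A = 34.8 × 7.289/(4.62 + 7.289) = 21.30 mV.

V_A ≈ 21.3 mV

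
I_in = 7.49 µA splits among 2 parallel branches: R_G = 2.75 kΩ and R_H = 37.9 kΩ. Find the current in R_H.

I ≈ 0.507 µA

With just two branches, the current splits inversely with resistance.
So I = 7.49 × 2.75/40.65 = 0.5067 µA.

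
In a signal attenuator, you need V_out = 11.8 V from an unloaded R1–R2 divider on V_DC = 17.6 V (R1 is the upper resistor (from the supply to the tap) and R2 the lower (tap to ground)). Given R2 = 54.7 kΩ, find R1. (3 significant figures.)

R1 ≈ 26.9 kΩ

Required fraction k = V_out/V_DC = 0.6705.
R1 = R2·(1/k − 1) = 54.7 × 0.4915 = 26.89 kΩ.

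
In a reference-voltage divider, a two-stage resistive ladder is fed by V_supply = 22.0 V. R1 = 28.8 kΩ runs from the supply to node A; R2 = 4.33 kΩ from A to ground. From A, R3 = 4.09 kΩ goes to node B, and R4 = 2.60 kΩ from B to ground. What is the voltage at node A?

V_A ≈ 1.84 V

Looking into the second stage from A: R3 + R4 = 6.690 kΩ appears in parallel with R2.
R2 ‖ (R3+R4) = 2.629 kΩ.
First divider: V_A = V_supply · 2.629/(28.8 + 2.629) = 1.840 V.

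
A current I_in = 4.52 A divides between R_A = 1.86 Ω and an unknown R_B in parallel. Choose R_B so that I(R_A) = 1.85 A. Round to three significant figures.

R_B ≈ 1.29 Ω

Two-branch current divider: I_A = I_in · R_B/(R_A + R_B).
1.85/4.52 = R_B/(R_A + R_B) → R_B = R_A · (0.4093)/(1 − 0.4093) = 1.86 × 0.6929 = 1.289 Ω.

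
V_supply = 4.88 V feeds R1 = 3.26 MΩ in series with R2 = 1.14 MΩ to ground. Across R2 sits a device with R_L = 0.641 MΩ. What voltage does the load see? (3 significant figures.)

V_out ≈ 0.546 V

First combine the lower leg with the load: R2 ‖ R_L = 0.4103 MΩ.
Now apply the divider: V_out = 4.88 × 0.1118 = 0.5455 V.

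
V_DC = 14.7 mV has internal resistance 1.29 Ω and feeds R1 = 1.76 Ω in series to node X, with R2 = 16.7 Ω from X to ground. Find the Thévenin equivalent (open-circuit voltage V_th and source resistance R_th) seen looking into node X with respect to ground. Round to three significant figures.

V_th ≈ 12.4 mV, R_th ≈ 2.58 Ω

R1' = 1.29 + 1.76 = 3.050 Ω (source resistance + R1).
V_th is the unloaded tap voltage: V_DC · R2/(R1'+R2) = 14.7 × 0.8456 = 12.43 mV.
With V_DC suppressed (replaced by a short), R_th = R1' ‖ R2 = (3.050 × 16.7)/(3.050 + 16.7) = 2.579 Ω.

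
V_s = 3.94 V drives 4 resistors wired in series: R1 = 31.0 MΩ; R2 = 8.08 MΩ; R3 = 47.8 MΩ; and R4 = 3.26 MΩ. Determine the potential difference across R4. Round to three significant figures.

Series total: ΣR = 31.0 + 8.08 + 47.8 + 3.26 = 90.14 MΩ.
Voltage divider: V = V_s · (3.260 / 90.14) = 3.94 × 0.03617 = 0.1425 V.

V ≈ 0.142 V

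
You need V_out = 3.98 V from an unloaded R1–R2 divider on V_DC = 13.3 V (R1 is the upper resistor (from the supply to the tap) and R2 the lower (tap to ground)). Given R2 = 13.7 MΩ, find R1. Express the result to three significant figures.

R1 ≈ 32.1 MΩ

Required fraction k = V_out/V_DC = 0.2992.
R1 = R2·(1/k − 1) = 13.7 × 2.342 = 32.08 MΩ.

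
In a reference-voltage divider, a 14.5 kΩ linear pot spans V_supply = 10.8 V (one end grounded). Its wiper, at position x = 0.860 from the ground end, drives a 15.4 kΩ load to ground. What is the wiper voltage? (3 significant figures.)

Split the track: R_lower = x·R_p = 12.47 kΩ, R_upper = (1−x)·R_p = 2.030 kΩ.
(x·R_p) ‖ R_L = 6.890 kΩ.
Then V_out = V_supply · 6.890/(2.030 + 6.890) = 8.342 V.

V_out ≈ 8.34 V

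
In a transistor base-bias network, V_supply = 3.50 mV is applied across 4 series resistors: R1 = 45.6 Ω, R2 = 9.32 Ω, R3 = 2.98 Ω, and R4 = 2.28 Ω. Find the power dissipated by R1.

Series current I = V_supply/ΣR = 3.50/60.18 = 0.05816 mA.
V(R1) = I·R = 2.652 mV; P = V·I = 2.652 × 0.05816 = 0.1542 µW.

P ≈ 0.154 µW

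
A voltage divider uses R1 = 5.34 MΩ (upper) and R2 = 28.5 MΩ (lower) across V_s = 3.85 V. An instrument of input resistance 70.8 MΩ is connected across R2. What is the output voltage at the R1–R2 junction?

First combine the lower leg with the load: R2 ‖ R_L = 20.32 MΩ.
Voltage divider with the loaded lower leg: V_out = 3.85 × 20.32/(5.34 + 20.32) = 3.85 × 0.7919 = 3.049 V.

V_out ≈ 3.05 V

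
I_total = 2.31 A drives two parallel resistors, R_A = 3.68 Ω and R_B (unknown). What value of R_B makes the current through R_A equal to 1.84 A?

R_B ≈ 14.4 Ω

The fraction through R_A equals R_B/(R_A+R_B).
With f = 0.7965, R_B = R_A · f/(1−f) = 3.68 × 3.915 = 14.41 Ω.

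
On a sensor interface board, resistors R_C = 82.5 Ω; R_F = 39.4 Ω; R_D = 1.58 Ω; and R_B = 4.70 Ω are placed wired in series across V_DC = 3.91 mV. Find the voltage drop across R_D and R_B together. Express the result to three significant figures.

V ≈ 0.192 mV

Total series resistance ΣR = 82.5 + 39.4 + 1.58 + 4.70 = 128.2 Ω.
R_{R_D..R_B} = 1.58 + 4.70 = 6.280 Ω.
Voltage divider: V = V_DC · (6.280 / 128.2) = 3.91 × 0.04899 = 0.1916 mV.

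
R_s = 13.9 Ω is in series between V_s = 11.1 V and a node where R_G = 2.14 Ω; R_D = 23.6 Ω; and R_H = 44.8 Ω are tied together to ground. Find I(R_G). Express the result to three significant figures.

Equivalent of the parallel group: R_p = 1.880 Ω.
Node voltage V_A = V_s · R_p/(R_s + R_p) = 11.1 × 0.1191 = 1.322 V.
I(R_G) = V_A / R_G = 1.322/2.14 = 0.6179 A.
(Equivalently: I_total = 0.7034 A, then current-divider fraction G_k/ΣG = 0.8784.)

I ≈ 0.618 A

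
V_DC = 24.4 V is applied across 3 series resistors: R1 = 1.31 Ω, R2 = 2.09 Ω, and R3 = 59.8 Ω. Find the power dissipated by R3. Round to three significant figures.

P ≈ 8.91 W

The common current is I = 24.4/63.20 = 0.3861 A.
P(R3) = I²·R3 = (0.3861)² × 59.8 = 8.913 W.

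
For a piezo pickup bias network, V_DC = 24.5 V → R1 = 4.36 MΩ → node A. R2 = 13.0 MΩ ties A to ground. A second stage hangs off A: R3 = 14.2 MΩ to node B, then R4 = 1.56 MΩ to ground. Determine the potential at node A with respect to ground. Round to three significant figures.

Node A sees R2 in parallel with the series input of stage 2, R3 + R4 = 15.76 MΩ.
Effective lower resistance at A: R2 ‖ 15.76 = 7.124 MΩ.
V_A = 24.5 × 7.124/(4.36 + 7.124) = 15.20 V.

V_A ≈ 15.2 V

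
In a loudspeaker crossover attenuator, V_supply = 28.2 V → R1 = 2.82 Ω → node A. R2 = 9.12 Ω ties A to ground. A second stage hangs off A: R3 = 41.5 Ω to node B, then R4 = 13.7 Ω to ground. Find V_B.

Looking into the second stage from A: R3 + R4 = 55.20 Ω appears in parallel with R2.
R2 ‖ (R3+R4) = 7.827 Ω.
So V_A = 28.2 × 0.7351 = 20.73 V.
V_B = V_A × 0.2482 = 5.145 V.

V_B ≈ 5.15 V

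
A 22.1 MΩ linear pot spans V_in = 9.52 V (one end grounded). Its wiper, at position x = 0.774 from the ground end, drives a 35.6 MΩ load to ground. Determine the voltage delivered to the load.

Split the track: R_lower = x·R_p = 17.11 MΩ, R_upper = (1−x)·R_p = 4.995 MΩ.
(x·R_p) ‖ R_L = 11.55 MΩ.
Then V_out = V_in · 11.55/(4.995 + 11.55) = 6.647 V.
(Unloaded: V_out = x·V_in = 7.37 V.)

V_out ≈ 6.65 V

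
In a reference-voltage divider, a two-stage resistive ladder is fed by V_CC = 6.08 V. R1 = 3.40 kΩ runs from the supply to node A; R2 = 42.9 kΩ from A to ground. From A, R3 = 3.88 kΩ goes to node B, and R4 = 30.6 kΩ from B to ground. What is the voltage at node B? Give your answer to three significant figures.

V_B ≈ 4.58 V

Looking into the second stage from A: R3 + R4 = 34.48 kΩ appears in parallel with R2.
Effective lower resistance at A: R2 ‖ 34.48 = 19.12 kΩ.
So V_A = 6.08 × 0.8490 = 5.162 V.
Stage 2 is unloaded, so V_B = V_A · R4/(R3+R4) = 5.162 × 30.6/34.48 = 4.581 V.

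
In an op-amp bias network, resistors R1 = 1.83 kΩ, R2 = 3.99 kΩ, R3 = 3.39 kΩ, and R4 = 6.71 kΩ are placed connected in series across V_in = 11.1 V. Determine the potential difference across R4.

Series total: ΣR = 1.83 + 3.99 + 3.39 + 6.71 = 15.92 kΩ.
By the voltage-divider rule, V = 11.1 × 6.710/15.92 = 4.678 V.

V ≈ 4.68 V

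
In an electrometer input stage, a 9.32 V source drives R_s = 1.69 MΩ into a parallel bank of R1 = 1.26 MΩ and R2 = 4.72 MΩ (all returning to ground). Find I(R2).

I ≈ 0.732 µA

Equivalent of the parallel group: R_p = 0.9945 MΩ.
V_A = 9.32 × 0.9945/2.685 = 3.453 V.
I(R2) = V_A / R2 = 3.453/4.72 = 0.7315 µA.
(Check via current divider: I_total = 3.472 µA; share G_k/ΣG = 0.2107 → same result.)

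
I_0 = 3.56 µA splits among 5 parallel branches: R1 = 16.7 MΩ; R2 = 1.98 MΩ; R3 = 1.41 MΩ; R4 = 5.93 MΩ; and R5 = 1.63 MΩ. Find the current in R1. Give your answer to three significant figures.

I ≈ 0.104 µA

Total conductance ΣG = 1/16.7 + 1/1.98 + 1/1.41 + 1/5.93 + 1/1.63 = 2.056 (units of 1/MΩ).
Current divider: I(R1) = I_0 · G_k/ΣG = 3.56 × (0.05988/2.056) = 3.56 × 0.02912 = 0.1037 µA.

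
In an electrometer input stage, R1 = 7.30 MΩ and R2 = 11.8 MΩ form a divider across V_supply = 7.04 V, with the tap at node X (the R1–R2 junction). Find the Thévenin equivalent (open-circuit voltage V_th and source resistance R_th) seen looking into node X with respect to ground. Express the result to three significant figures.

V_th ≈ 4.35 V, R_th ≈ 4.51 MΩ

With X open, the divider is unloaded: V_th = 7.04 × 11.8/19.10 = 4.349 V.
Zeroing V_supply shorts the top of R1 to ground, so R_th = R1 ‖ R2 = 4.510 MΩ.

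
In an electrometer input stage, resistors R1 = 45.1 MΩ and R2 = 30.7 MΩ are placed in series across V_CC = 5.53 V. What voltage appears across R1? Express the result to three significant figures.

V ≈ 3.29 V

Series total: ΣR = 45.1 + 30.7 = 75.80 MΩ.
V = V_CC · R/ΣR = 5.53 × 0.5950 = 3.290 V.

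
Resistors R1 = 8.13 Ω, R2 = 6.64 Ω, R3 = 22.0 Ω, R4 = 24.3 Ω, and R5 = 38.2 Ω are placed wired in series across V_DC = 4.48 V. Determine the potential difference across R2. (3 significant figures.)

V ≈ 0.300 V

ΣR = 8.13 + 6.64 + 22.0 + 24.3 + 38.2 = 99.27 Ω.
By the voltage-divider rule, V = 4.48 × 6.640/99.27 = 0.2997 V.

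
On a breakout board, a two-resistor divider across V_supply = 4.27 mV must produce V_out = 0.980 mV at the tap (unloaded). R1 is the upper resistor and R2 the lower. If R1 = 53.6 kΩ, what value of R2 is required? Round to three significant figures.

R2 ≈ 16.0 kΩ

Required fraction k = V_out/V_supply = 0.2295.
R2 = R1 · 0.2295/(1 − 0.2295) = 15.97 kΩ.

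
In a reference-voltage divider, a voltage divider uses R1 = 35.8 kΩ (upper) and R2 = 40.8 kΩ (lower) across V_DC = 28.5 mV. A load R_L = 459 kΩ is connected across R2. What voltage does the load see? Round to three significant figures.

The load sits in parallel with R2, giving an effective lower resistance R2' = R2·R_L/(R2+R_L) = 37.47 kΩ.
Voltage divider with the loaded lower leg: V_out = 28.5 × 37.47/(35.8 + 37.47) = 28.5 × 0.5114 = 14.57 mV.

V_out ≈ 14.6 mV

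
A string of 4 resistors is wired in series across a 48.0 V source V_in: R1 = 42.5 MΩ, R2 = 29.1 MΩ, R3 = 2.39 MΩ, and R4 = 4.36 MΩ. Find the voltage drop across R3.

Total series resistance ΣR = 42.5 + 29.1 + 2.39 + 4.36 = 78.35 MΩ.
Voltage divider: V = V_in · (2.390 / 78.35) = 48.0 × 0.03050 = 1.464 V.

V ≈ 1.46 V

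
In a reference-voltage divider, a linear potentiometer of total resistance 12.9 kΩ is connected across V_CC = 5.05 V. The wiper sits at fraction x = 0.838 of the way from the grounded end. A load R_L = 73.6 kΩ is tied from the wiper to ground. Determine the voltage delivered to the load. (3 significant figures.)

Split the track: R_lower = x·R_p = 10.81 kΩ, R_upper = (1−x)·R_p = 2.090 kΩ.
R_L loads the lower segment: effective lower R = 9.426 kΩ.
Loaded-divider output: V_out = 5.05 × 0.8185 = 4.134 V.

V_out ≈ 4.13 V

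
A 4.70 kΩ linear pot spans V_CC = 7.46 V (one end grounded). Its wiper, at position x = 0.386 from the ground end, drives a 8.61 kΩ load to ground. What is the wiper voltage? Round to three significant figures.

Split the track: R_lower = x·R_p = 1.814 kΩ, R_upper = (1−x)·R_p = 2.886 kΩ.
Lower segment in parallel with the load: 1.814 ‖ 8.61 = 1.498 kΩ.
Loaded-divider output: V_out = 7.46 × 0.3418 = 2.550 V.
(Unloaded: V_out = x·V_CC = 2.88 V.)

V_out ≈ 2.55 V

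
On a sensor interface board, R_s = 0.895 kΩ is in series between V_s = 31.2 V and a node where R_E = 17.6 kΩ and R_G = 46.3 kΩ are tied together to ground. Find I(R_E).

Combine the parallel branches: R_p = (1/17.6 + 1/46.3)⁻¹ = 12.75 kΩ.
Node voltage V_A = V_s · R_p/(R_s + R_p) = 31.2 × 0.9344 = 29.15 V.
I(R_E) = V_A / R_E = 29.15/17.6 = 1.656 mA.
(Equivalently: I_total = 2.286 mA, then current-divider fraction G_k/ΣG = 0.7246.)

I ≈ 1.66 mA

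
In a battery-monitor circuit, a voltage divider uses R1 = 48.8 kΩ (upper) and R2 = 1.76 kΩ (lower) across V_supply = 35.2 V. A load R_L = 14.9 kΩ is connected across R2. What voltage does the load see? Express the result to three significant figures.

R2 ‖ R_L = (1.76 × 14.9)/(1.76 + 14.9) = 1.574 kΩ.
Now apply the divider: V_out = 35.2 × 0.03125 = 1.100 V.

V_out ≈ 1.10 V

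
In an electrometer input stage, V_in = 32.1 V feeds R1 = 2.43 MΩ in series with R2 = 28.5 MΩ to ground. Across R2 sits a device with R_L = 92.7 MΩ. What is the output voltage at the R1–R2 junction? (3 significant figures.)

V_out ≈ 28.9 V

First combine the lower leg with the load: R2 ‖ R_L = 21.80 MΩ.
Then V_out = V_in · R2'/(R1 + R2') = 32.1 × 21.80/24.23 = 28.88 V.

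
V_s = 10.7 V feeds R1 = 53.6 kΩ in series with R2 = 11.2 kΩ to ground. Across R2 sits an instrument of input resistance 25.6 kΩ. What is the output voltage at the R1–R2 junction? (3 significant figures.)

First combine the lower leg with the load: R2 ‖ R_L = 7.791 kΩ.
Then V_out = V_s · R2'/(R1 + R2') = 10.7 × 7.791/61.39 = 1.358 V.
(Unloaded it would be 1.85 V; the load pulls it down.)

V_out ≈ 1.36 V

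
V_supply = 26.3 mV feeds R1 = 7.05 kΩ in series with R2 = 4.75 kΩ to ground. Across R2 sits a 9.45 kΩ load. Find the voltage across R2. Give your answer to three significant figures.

First combine the lower leg with the load: R2 ‖ R_L = 3.161 kΩ.
Voltage divider with the loaded lower leg: V_out = 26.3 × 3.161/(7.05 + 3.161) = 26.3 × 0.3096 = 8.142 mV.

V_out ≈ 8.14 mV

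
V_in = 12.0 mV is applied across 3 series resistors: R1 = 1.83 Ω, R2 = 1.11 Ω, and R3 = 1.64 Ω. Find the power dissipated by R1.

P ≈ 12.6 µW

Series current I = V_in/ΣR = 12.0/4.580 = 2.620 mA.
V(R1) = I·R = 4.795 mV; P = V·I = 4.795 × 2.620 = 12.56 µW.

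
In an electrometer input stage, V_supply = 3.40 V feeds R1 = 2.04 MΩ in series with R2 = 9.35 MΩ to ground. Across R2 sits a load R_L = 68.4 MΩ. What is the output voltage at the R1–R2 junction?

V_out ≈ 2.72 V

R2 ‖ R_L = (9.35 × 68.4)/(9.35 + 68.4) = 8.226 MΩ.
Voltage divider with the loaded lower leg: V_out = 3.40 × 8.226/(2.04 + 8.226) = 3.40 × 0.8013 = 2.724 V.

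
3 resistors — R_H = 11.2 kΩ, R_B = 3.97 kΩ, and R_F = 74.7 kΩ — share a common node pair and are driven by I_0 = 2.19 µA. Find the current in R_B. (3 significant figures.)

I ≈ 1.56 µA

Total conductance ΣG = 1/11.2 + 1/3.97 + 1/74.7 = 0.3546 (units of 1/kΩ).
R_B takes the fraction G_k/ΣG = 0.2519/0.3546 = 0.7104, so I = 2.19 × 0.7104 = 1.556 µA.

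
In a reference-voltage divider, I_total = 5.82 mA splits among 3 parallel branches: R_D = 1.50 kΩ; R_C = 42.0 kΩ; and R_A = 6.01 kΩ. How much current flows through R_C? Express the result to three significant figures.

Conductances: ΣG = 1/1.50 + 1/42.0 + 1/6.01 = 0.8569 (1/kΩ).
By the current-divider rule, I = I_total · G_k/ΣG = 5.82 × 0.02779 = 0.1617 mA.

I ≈ 0.162 mA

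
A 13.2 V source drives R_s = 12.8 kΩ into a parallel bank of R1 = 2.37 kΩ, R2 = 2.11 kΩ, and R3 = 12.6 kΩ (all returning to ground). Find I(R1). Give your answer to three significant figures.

Equivalent of the parallel group: R_p = 1.025 kΩ.
V_A = 13.2 × 1.025/13.83 = 0.9790 V.
I(R1) = V_A / R1 = 0.9790/2.37 = 0.4131 mA.
(Check via current divider: I_total = 0.9548 mA; share G_k/ΣG = 0.4327 → same result.)

I ≈ 0.413 mA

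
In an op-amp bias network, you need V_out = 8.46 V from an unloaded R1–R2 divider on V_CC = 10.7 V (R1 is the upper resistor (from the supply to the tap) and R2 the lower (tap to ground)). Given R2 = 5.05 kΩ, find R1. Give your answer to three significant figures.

R1 ≈ 1.34 kΩ

The divider ratio is R2/(R1+R2) = 8.46/10.7 = 0.7907.
R1 = R2·(1/k − 1) = 5.05 × 0.2648 = 1.337 kΩ.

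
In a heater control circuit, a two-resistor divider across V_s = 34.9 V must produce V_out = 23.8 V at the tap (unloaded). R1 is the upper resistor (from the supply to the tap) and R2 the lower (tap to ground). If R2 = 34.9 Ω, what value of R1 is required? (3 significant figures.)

V_out/V_s = R2/(R1+R2) = 0.6819.
R1 = R2·(1/k − 1) = 34.9 × 0.4664 = 16.28 Ω.

R1 ≈ 16.3 Ω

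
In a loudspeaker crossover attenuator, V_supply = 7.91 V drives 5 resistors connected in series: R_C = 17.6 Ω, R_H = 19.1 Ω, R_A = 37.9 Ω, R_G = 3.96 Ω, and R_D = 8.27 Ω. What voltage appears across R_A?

V ≈ 3.45 V

Series total: ΣR = 17.6 + 19.1 + 37.9 + 3.96 + 8.27 = 86.83 Ω.
V = V_supply · R/ΣR = 7.91 × 0.4365 = 3.453 V.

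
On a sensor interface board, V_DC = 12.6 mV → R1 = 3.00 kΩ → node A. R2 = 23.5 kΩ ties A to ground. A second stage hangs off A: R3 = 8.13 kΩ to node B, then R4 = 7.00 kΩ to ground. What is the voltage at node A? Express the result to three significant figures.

V_A ≈ 9.50 mV

The second stage (R3 + R4 = 15.13 kΩ) loads node A in parallel with R2.
R2 ‖ (R3+R4) = 9.204 kΩ.
First divider: V_A = V_DC · 9.204/(3.00 + 9.204) = 9.503 mV.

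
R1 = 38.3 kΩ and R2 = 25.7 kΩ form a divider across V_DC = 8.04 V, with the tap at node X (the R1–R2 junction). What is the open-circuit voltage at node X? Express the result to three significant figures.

V_th ≈ 3.23 V

V_th is the unloaded tap voltage: V_DC · R2/(R1+R2) = 8.04 × 0.4016 = 3.229 V.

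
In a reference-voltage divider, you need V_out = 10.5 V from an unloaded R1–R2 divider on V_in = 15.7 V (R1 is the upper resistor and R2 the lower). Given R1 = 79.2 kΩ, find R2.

R2 ≈ 160 kΩ

V_out/V_in = R2/(R1+R2) = 0.6688.
R2 = R1 · 0.6688/(1 − 0.6688) = 159.9 kΩ.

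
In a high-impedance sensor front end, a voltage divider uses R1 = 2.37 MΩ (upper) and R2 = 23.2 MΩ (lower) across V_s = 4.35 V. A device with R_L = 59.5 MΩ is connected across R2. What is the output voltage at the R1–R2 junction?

V_out ≈ 3.81 V

The load sits in parallel with R2, giving an effective lower resistance R2' = R2·R_L/(R2+R_L) = 16.69 MΩ.
Voltage divider with the loaded lower leg: V_out = 4.35 × 16.69/(2.37 + 16.69) = 4.35 × 0.8757 = 3.809 V.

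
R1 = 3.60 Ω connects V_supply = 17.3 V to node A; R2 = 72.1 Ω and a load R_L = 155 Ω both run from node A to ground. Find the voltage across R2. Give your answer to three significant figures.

R2 ‖ R_L = (72.1 × 155)/(72.1 + 155) = 49.21 Ω.
Then V_out = V_supply · R2'/(R1 + R2') = 17.3 × 49.21/52.81 = 16.12 V.

V_out ≈ 16.1 V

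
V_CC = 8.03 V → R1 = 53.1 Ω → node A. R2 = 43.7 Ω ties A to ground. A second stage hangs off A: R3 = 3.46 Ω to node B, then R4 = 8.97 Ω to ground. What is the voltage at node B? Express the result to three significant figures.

V_B ≈ 0.893 V

Node A sees R2 in parallel with the series input of stage 2, R3 + R4 = 12.43 Ω.
Effective lower resistance at A: R2 ‖ 12.43 = 9.677 Ω.
First divider: V_A = V_CC · 9.677/(53.1 + 9.677) = 1.238 V.
V_B = V_A × 0.7216 = 0.8933 V.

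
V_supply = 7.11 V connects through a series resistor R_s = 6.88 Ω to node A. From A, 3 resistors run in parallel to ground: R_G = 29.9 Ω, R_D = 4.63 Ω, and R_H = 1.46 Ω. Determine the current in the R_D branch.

Parallel bank: R_p = 1/(1/29.9 + 1/4.63 + 1/1.46) = 1.070 Ω.
V_A = 7.11 × 1.070/7.950 = 0.9571 V.
Branch current I = V_A/R_D = 0.9571/4.63 = 0.2067 A.

I ≈ 0.207 A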